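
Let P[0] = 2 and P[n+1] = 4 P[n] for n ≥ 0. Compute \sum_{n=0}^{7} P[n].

43690

P[1] = 4*2 = 8
P[2] = 4*8 = 32
P[3] = 4*32 = 128
P[4] = 4*128 = 512
P[5] = 4*512 = 2048
P[6] = 4*2048 = 8192
P[7] = 4*8192 = 32768
Sum = 2 + 8 + 32 + 128 + 512 + 2048 + 8192 + 32768 = 43690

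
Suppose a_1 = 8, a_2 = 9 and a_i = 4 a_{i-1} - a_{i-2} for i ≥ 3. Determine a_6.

a_3 = 4(9) - 8 = 28
a_4 = 4(28) - 9 = 103
a_5 = 4(103) - 28 = 384
a_6 = 4(384) - 103 = 1433

1433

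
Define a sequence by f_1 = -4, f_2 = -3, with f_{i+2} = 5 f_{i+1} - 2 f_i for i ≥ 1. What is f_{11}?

f_3 = 5(-3) - 2(-4) = -7
f_4 = 5(-7) - 2(-3) = -29
f_5 = 5(-29) - 2(-7) = -131
f_6 = 5(-131) - 2(-29) = -597
f_7 = 5(-597) - 2(-131) = -2723
f_8 = 5(-2723) - 2(-597) = -12421
f_9 = 5(-12421) - 2(-2723) = -56659
f_{10} = 5(-56659) - 2(-12421) = -258453
f_{11} = 5(-258453) - 2(-56659) = -1178947

-1178947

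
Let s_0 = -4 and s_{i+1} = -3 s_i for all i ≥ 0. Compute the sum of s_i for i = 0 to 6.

s_1 = -3*(-4) = 12
s_2 = -3*12 = -36
s_3 = -3*(-36) = 108
s_4 = -3*108 = -324
s_5 = -3*(-324) = 972
s_6 = -3*972 = -2916
Sum = (-4) + 12 + (-36) + 108 + (-324) + 972 + (-2916) = -2188

-2188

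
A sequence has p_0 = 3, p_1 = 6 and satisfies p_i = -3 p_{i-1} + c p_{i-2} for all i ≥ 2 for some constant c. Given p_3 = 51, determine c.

p_2 = -18 + 3c
p_3 = 54 - 3c
So 54 - 3c = 51, giving c = 1.

1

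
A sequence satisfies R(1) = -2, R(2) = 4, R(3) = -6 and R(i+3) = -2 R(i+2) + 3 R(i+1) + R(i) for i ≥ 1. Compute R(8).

R(4) = -2·(-6) + 3·4 + (-2) = 22
R(5) = -2·22 + 3·(-6) + 4 = -58
R(6) = -2·(-58) + 3·22 + (-6) = 176
R(7) = -2·176 + 3·(-58) + 22 = -504
R(8) = -2·(-504) + 3·176 + (-58) = 1478

1478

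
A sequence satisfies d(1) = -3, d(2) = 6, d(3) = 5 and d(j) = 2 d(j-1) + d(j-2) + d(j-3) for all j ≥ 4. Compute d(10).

d(4) = 2(5) + 6 + (-3) = 13
d(5) = 2(13) + 5 + 6 = 37
d(6) = 2(37) + 13 + 5 = 92
d(7) = 2(92) + 37 + 13 = 234
d(8) = 2(234) + 92 + 37 = 597
d(9) = 2(597) + 234 + 92 = 1520
d(10) = 2(1520) + 597 + 234 = 3871

3871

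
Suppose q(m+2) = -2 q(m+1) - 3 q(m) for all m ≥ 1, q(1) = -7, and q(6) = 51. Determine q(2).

Let q(2) = y.
q(3) = 21 - 2y
q(4) = -42 + y
q(5) = 21 + 4y
q(6) = 84 - 11y
So 84 - 11y = 51, giving y = 3.

3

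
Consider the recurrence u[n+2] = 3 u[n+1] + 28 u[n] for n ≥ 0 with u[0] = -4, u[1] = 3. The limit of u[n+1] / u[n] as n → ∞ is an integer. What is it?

The characteristic equation is r^2 - 3r - 28 = 0, which factors as (r - 7)(r + 4) = 0.
So the roots are 7 and -4. Since |7| > |-4| and the coefficient of 7^n is non-zero, the ratio tends to 7.

7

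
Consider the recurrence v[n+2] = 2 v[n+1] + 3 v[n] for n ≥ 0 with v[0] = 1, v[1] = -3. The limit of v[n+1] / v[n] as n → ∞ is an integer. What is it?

The characteristic equation is r^2 - 2r - 3 = 0, which factors as (r - 3)(r + 1) = 0.
So the roots are 3 and -1. Since |3| > |-1| and the coefficient of 3^n is non-zero, the ratio tends to 3.

3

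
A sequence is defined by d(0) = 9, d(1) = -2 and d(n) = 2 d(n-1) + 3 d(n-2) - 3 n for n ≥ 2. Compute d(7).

d(2) = 2*(-2) + 3*9 - 6 = 17
d(3) = 2*17 + 3*(-2) - 9 = 19
d(4) = 2*19 + 3*17 - 12 = 77
d(5) = 2*77 + 3*19 - 15 = 196
d(6) = 2*196 + 3*77 - 18 = 605
d(7) = 2*605 + 3*196 - 21 = 1777

1777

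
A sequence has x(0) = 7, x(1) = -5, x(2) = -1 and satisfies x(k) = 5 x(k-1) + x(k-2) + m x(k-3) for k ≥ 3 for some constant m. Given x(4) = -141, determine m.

-3

x(3) = -10 + 7m
x(4) = -51 + 30m
So -51 + 30m = -141, giving m = -3.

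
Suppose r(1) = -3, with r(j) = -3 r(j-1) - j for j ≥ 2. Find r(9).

-16815

r(2) = -3*(-3) - 2 = 7
r(3) = -3*7 - 3 = -24
r(4) = -3*(-24) - 4 = 68
r(5) = -3*68 - 5 = -209
r(6) = -3*(-209) - 6 = 621
r(7) = -3*621 - 7 = -1870
r(8) = -3*(-1870) - 8 = 5602
r(9) = -3*5602 - 9 = -16815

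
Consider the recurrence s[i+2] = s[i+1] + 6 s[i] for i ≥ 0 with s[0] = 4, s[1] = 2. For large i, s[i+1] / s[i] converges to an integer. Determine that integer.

The characteristic equation is r^2 - r - 6 = 0, which factors as (r - 3)(r + 2) = 0.
So the roots are 3 and -2. Since |3| > |-2| and the coefficient of 3^i is non-zero, the ratio tends to 3.

3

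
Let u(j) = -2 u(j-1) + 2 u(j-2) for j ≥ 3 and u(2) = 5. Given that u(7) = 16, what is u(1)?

7

Let u(1) = w.
u(3) = -10 + 2w
u(4) = 30 - 4w
u(5) = -80 + 12w
u(6) = 220 - 32w
u(7) = -600 + 88w
So -600 + 88w = 16, giving w = 7.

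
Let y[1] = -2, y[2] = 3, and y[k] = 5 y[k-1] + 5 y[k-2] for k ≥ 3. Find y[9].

y[3] = 5*3 + 5*(-2) = 5
y[4] = 5*5 + 5*3 = 40
y[5] = 5*40 + 5*5 = 225
y[6] = 5*225 + 5*40 = 1325
y[7] = 5*1325 + 5*225 = 7750
y[8] = 5*7750 + 5*1325 = 45375
y[9] = 5*45375 + 5*7750 = 265625

265625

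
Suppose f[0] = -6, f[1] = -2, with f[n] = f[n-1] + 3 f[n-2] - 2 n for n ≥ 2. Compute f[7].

-1310

f[2] = (-2) + 3(-6) - 4 = -24
f[3] = (-24) + 3(-2) - 6 = -36
f[4] = (-36) + 3(-24) - 8 = -116
f[5] = (-116) + 3(-36) - 10 = -234
f[6] = (-234) + 3(-116) - 12 = -594
f[7] = (-594) + 3(-234) - 14 = -1310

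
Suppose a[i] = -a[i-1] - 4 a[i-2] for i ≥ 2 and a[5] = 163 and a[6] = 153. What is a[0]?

-6

Rearranging, a[i-2] = (a[i] + a[i-1]) / -4.
a[4] = (153 + 163) / -4 = 316/-4 = -79
a[3] = (163 + (-79)) / -4 = 84/-4 = -21
a[2] = (-79 + (-21)) / -4 = -100/-4 = 25
a[1] = (-21 + 25) / -4 = 4/-4 = -1
a[0] = (25 + (-1)) / -4 = 24/-4 = -6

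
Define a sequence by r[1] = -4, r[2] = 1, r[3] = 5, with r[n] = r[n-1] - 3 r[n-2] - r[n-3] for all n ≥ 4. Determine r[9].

r[4] = 5 - 3·1 - (-4) = 6
r[5] = 6 - 3·5 - 1 = -10
r[6] = (-10) - 3·6 - 5 = -33
r[7] = (-33) - 3·(-10) - 6 = -9
r[8] = (-9) - 3·(-33) - (-10) = 100
r[9] = 100 - 3·(-9) - (-33) = 160

160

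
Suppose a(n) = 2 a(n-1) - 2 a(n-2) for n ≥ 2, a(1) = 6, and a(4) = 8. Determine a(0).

-2

Let a(0) = y.
a(2) = 12 - 2y
a(3) = 12 - 4y
a(4) = -4y
So -4y = 8, giving y = -2.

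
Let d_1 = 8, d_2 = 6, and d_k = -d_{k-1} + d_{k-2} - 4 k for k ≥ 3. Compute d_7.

d_3 = -6 + 8 - 12 = -10
d_4 = -(-10) + 6 - 16 = 0
d_5 = -0 + (-10) - 20 = -30
d_6 = -(-30) + 0 - 24 = 6
d_7 = -6 + (-30) - 28 = -64

-64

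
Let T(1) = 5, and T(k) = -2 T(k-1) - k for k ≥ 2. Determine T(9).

1419

T(2) = -2(5) - 2 = -12
T(3) = -2(-12) - 3 = 21
T(4) = -2(21) - 4 = -46
T(5) = -2(-46) - 5 = 87
T(6) = -2(87) - 6 = -180
T(7) = -2(-180) - 7 = 353
T(8) = -2(353) - 8 = -714
T(9) = -2(-714) - 9 = 1419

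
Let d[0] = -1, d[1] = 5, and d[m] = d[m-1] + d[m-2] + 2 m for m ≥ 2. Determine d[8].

d[2] = 5 + (-1) + 4 = 8
d[3] = 8 + 5 + 6 = 19
d[4] = 19 + 8 + 8 = 35
d[5] = 35 + 19 + 10 = 64
d[6] = 64 + 35 + 12 = 111
d[7] = 111 + 64 + 14 = 189
d[8] = 189 + 111 + 16 = 316

316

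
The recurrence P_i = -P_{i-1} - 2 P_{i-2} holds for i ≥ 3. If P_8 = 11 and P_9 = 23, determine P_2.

Rearranging, P_{i-2} = (P_i + P_{i-1}) / -2.
P_7 = (23 + 11) / -2 = 34/-2 = -17
P_6 = (11 + (-17)) / -2 = -6/-2 = 3
P_5 = (-17 + 3) / -2 = -14/-2 = 7
P_4 = (3 + 7) / -2 = 10/-2 = -5
P_3 = (7 + (-5)) / -2 = 2/-2 = -1
P_2 = (-5 + (-1)) / -2 = -6/-2 = 3

3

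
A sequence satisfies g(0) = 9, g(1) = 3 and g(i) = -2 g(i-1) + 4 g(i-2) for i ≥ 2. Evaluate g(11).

-740352

g(2) = -2(3) + 4(9) = 30
g(3) = -2(30) + 4(3) = -48
g(4) = -2(-48) + 4(30) = 216
g(5) = -2(216) + 4(-48) = -624
g(6) = -2(-624) + 4(216) = 2112
g(7) = -2(2112) + 4(-624) = -6720
g(8) = -2(-6720) + 4(2112) = 21888
g(9) = -2(21888) + 4(-6720) = -70656
g(10) = -2(-70656) + 4(21888) = 228864
g(11) = -2(228864) + 4(-70656) = -740352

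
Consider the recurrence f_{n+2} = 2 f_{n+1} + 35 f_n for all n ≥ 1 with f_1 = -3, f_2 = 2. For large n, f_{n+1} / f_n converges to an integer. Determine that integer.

The characteristic equation is r^2 - 2r - 35 = 0, which factors as (r - 7)(r + 5) = 0.
So the roots are 7 and -5. Since |7| > |-5| and the coefficient of 7^n is non-zero, the ratio tends to 7.

7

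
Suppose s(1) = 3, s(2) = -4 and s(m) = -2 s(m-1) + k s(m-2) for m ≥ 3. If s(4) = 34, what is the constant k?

-5

s(3) = 8 + 3k
s(4) = -16 - 10k
So -16 - 10k = 34, giving k = -5.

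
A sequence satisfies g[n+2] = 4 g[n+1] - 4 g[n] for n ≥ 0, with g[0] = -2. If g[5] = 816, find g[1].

7

Let g[1] = v.
g[2] = 8 + 4v
g[3] = 32 + 12v
g[4] = 96 + 32v
g[5] = 256 + 80v
So 256 + 80v = 816, giving v = 7.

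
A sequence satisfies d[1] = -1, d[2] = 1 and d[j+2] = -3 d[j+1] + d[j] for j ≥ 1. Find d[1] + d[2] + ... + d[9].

d[3] = -3·1 + (-1) = -4
d[4] = -3·(-4) + 1 = 13
d[5] = -3·13 + (-4) = -43
d[6] = -3·(-43) + 13 = 142
d[7] = -3·142 + (-43) = -469
d[8] = -3·(-469) + 142 = 1549
d[9] = -3·1549 + (-469) = -5116
Sum = (-1) + 1 + (-4) + 13 + (-43) + 142 + (-469) + 1549 + (-5116) = -3928

-3928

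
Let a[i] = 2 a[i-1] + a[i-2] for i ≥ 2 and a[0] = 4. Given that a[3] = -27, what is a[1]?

-7

Let a[1] = x.
a[2] = 4 + 2x
a[3] = 8 + 5x
So 8 + 5x = -27, giving x = -7.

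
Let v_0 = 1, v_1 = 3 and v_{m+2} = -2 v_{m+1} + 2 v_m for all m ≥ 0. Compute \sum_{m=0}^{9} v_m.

4070

v_2 = -2(3) + 2(1) = -4
v_3 = -2(-4) + 2(3) = 14
v_4 = -2(14) + 2(-4) = -36
v_5 = -2(-36) + 2(14) = 100
v_6 = -2(100) + 2(-36) = -272
v_7 = -2(-272) + 2(100) = 744
v_8 = -2(744) + 2(-272) = -2032
v_9 = -2(-2032) + 2(744) = 5552
Sum = 1 + 3 + (-4) + 14 + (-36) + 100 + (-272) + 744 + (-2032) + 5552 = 4070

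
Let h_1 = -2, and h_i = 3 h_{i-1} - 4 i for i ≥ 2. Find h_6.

h_2 = 3*(-2) - 8 = -14
h_3 = 3*(-14) - 12 = -54
h_4 = 3*(-54) - 16 = -178
h_5 = 3*(-178) - 20 = -554
h_6 = 3*(-554) - 24 = -1686

-1686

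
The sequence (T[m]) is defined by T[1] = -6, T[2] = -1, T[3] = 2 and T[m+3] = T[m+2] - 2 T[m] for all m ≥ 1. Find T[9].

-72

T[4] = 2 - 2(-6) = 14
T[5] = 14 - 2(-1) = 16
T[6] = 16 - 2(2) = 12
T[7] = 12 - 2(14) = -16
T[8] = (-16) - 2(16) = -48
T[9] = (-48) - 2(12) = -72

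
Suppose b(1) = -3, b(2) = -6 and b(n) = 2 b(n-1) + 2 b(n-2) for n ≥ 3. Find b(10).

-20064

b(3) = 2·(-6) + 2·(-3) = -18
b(4) = 2·(-18) + 2·(-6) = -48
b(5) = 2·(-48) + 2·(-18) = -132
b(6) = 2·(-132) + 2·(-48) = -360
b(7) = 2·(-360) + 2·(-132) = -984
b(8) = 2·(-984) + 2·(-360) = -2688
b(9) = 2·(-2688) + 2·(-984) = -7344
b(10) = 2·(-7344) + 2·(-2688) = -20064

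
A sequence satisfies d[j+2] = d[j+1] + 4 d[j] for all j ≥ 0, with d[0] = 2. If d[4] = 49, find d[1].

Let d[1] = y.
d[2] = 8 + y
d[3] = 8 + 5y
d[4] = 40 + 9y
So 40 + 9y = 49, giving y = 1.

1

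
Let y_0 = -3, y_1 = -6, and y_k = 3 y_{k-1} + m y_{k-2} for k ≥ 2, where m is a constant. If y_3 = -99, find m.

y_2 = -18 - 3m
y_3 = -54 - 15m
So -54 - 15m = -99, giving m = 3.

3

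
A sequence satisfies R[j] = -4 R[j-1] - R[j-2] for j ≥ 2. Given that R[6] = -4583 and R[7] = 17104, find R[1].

4

Rearranging, R[j-2] = -(R[j] + 4 R[j-1]).
R[5] = -(17104 + 4*(-4583)) = 1228
R[4] = -(-4583 + 4*1228) = -329
R[3] = -(1228 + 4*(-329)) = 88
R[2] = -(-329 + 4*88) = -23
R[1] = -(88 + 4*(-23)) = 4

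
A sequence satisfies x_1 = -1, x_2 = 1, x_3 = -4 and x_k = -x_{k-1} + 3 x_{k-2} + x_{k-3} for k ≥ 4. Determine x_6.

31

x_4 = -(-4) + 3*1 + (-1) = 6
x_5 = -6 + 3*(-4) + 1 = -17
x_6 = -(-17) + 3*6 + (-4) = 31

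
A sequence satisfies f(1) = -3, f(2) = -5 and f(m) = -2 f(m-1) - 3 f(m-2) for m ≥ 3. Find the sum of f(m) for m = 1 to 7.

f(3) = -2*(-5) - 3*(-3) = 19
f(4) = -2*19 - 3*(-5) = -23
f(5) = -2*(-23) - 3*19 = -11
f(6) = -2*(-11) - 3*(-23) = 91
f(7) = -2*91 - 3*(-11) = -149
Sum = (-3) + (-5) + 19 + (-23) + (-11) + 91 + (-149) = -81

-81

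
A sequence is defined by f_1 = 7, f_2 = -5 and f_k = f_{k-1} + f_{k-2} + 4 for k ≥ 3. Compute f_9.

118

f_3 = (-5) + 7 + 4 = 6
f_4 = 6 + (-5) + 4 = 5
f_5 = 5 + 6 + 4 = 15
f_6 = 15 + 5 + 4 = 24
f_7 = 24 + 15 + 4 = 43
f_8 = 43 + 24 + 4 = 71
f_9 = 71 + 43 + 4 = 118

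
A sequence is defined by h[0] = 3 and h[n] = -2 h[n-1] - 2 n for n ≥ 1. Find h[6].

216

h[1] = -2*3 - 2 = -8
h[2] = -2*(-8) - 4 = 12
h[3] = -2*12 - 6 = -30
h[4] = -2*(-30) - 8 = 52
h[5] = -2*52 - 10 = -114
h[6] = -2*(-114) - 12 = 216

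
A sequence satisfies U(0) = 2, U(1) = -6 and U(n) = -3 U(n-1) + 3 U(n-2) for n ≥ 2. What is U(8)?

U(2) = -3(-6) + 3(2) = 24
U(3) = -3(24) + 3(-6) = -90
U(4) = -3(-90) + 3(24) = 342
U(5) = -3(342) + 3(-90) = -1296
U(6) = -3(-1296) + 3(342) = 4914
U(7) = -3(4914) + 3(-1296) = -18630
U(8) = -3(-18630) + 3(4914) = 70632

70632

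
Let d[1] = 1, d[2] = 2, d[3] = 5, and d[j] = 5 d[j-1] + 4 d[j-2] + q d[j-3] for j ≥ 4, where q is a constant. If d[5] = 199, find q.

2

d[4] = 33 + q
d[5] = 185 + 7q
So 185 + 7q = 199, giving q = 2.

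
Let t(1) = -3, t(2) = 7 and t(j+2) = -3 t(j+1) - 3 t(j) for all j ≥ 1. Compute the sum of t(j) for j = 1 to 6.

-20

t(3) = -3·7 - 3·(-3) = -12
t(4) = -3·(-12) - 3·7 = 15
t(5) = -3·15 - 3·(-12) = -9
t(6) = -3·(-9) - 3·15 = -18
Sum = (-3) + 7 + (-12) + 15 + (-9) + (-18) = -20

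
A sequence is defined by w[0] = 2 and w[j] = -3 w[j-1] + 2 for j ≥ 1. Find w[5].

-364

w[1] = -3·2 + 2 = -4
w[2] = -3·(-4) + 2 = 14
w[3] = -3·14 + 2 = -40
w[4] = -3·(-40) + 2 = 122
w[5] = -3·122 + 2 = -364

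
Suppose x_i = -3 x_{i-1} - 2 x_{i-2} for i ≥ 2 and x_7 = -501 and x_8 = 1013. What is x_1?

Rearranging, x_{i-2} = (x_i + 3 x_{i-1}) / -2.
x_6 = (1013 + 3(-501)) / -2 = -490/-2 = 245
x_5 = (-501 + 3(245)) / -2 = 234/-2 = -117
x_4 = (245 + 3(-117)) / -2 = -106/-2 = 53
x_3 = (-117 + 3(53)) / -2 = 42/-2 = -21
x_2 = (53 + 3(-21)) / -2 = -10/-2 = 5
x_1 = (-21 + 3(5)) / -2 = -6/-2 = 3

3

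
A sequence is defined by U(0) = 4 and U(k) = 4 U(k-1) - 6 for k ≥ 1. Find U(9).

524290

U(1) = 4(4) - 6 = 10
U(2) = 4(10) - 6 = 34
U(3) = 4(34) - 6 = 130
U(4) = 4(130) - 6 = 514
U(5) = 4(514) - 6 = 2050
U(6) = 4(2050) - 6 = 8194
U(7) = 4(8194) - 6 = 32770
U(8) = 4(32770) - 6 = 131074
U(9) = 4(131074) - 6 = 524290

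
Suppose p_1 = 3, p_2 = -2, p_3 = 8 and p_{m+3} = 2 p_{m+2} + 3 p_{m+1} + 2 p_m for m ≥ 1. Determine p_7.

524

p_4 = 2*8 + 3*(-2) + 2*3 = 16
p_5 = 2*16 + 3*8 + 2*(-2) = 52
p_6 = 2*52 + 3*16 + 2*8 = 168
p_7 = 2*168 + 3*52 + 2*16 = 524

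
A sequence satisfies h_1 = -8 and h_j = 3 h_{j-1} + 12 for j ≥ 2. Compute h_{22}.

The fixed point is 12/(1 - 3) = -6, so h_j + 6 = 3(h_{j-1} + 6).
Hence h_j = -2·3^{j-1} - 6.
h_{22} = -2·3^{21} - 6 = -2·10460353203 - 6 = -20920706412.

-20920706412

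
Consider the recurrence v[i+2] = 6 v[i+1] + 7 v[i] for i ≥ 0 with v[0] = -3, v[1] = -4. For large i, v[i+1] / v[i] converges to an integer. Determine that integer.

The characteristic equation is r^2 - 6r - 7 = 0, which factors as (r - 7)(r + 1) = 0.
So the roots are 7 and -1. Since |7| > |-1| and the coefficient of 7^i is non-zero, the ratio tends to 7.

7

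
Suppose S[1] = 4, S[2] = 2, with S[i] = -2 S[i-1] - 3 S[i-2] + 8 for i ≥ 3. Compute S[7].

96

S[3] = -2(2) - 3(4) + 8 = -8
S[4] = -2(-8) - 3(2) + 8 = 18
S[5] = -2(18) - 3(-8) + 8 = -4
S[6] = -2(-4) - 3(18) + 8 = -38
S[7] = -2(-38) - 3(-4) + 8 = 96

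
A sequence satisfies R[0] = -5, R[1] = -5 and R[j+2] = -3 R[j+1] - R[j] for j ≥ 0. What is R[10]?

R[2] = -3·(-5) - (-5) = 20
R[3] = -3·20 - (-5) = -55
R[4] = -3·(-55) - 20 = 145
R[5] = -3·145 - (-55) = -380
R[6] = -3·(-380) - 145 = 995
R[7] = -3·995 - (-380) = -2605
R[8] = -3·(-2605) - 995 = 6820
R[9] = -3·6820 - (-2605) = -17855
R[10] = -3·(-17855) - 6820 = 46745

46745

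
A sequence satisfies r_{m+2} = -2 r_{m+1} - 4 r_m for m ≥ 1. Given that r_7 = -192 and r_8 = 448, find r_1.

Rearranging, r_{m-2} = (r_m + 2 r_{m-1}) / -4.
r_6 = (448 + 2(-192)) / -4 = 64/-4 = -16
r_5 = (-192 + 2(-16)) / -4 = -224/-4 = 56
r_4 = (-16 + 2(56)) / -4 = 96/-4 = -24
r_3 = (56 + 2(-24)) / -4 = 8/-4 = -2
r_2 = (-24 + 2(-2)) / -4 = -28/-4 = 7
r_1 = (-2 + 2(7)) / -4 = 12/-4 = -3

-3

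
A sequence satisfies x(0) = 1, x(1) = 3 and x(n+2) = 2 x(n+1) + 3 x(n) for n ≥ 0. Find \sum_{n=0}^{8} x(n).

x(2) = 2·3 + 3·1 = 9
x(3) = 2·9 + 3·3 = 27
x(4) = 2·27 + 3·9 = 81
x(5) = 2·81 + 3·27 = 243
x(6) = 2·243 + 3·81 = 729
x(7) = 2·729 + 3·243 = 2187
x(8) = 2·2187 + 3·729 = 6561
Sum = 1 + 3 + 9 + 27 + 81 + 243 + 729 + 2187 + 6561 = 9841

9841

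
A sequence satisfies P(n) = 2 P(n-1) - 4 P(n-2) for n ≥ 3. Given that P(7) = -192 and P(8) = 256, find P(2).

4

Rearranging, P(n-2) = (P(n) - 2 P(n-1)) / -4.
P(6) = (256 - 2(-192)) / -4 = 640/-4 = -160
P(5) = (-192 - 2(-160)) / -4 = 128/-4 = -32
P(4) = (-160 - 2(-32)) / -4 = -96/-4 = 24
P(3) = (-32 - 2(24)) / -4 = -80/-4 = 20
P(2) = (24 - 2(20)) / -4 = -16/-4 = 4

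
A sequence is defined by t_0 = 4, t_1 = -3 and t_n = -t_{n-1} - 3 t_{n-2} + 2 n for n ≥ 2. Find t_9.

t_2 = -(-3) - 3·4 + 4 = -5
t_3 = -(-5) - 3·(-3) + 6 = 20
t_4 = -20 - 3·(-5) + 8 = 3
t_5 = -3 - 3·20 + 10 = -53
t_6 = -(-53) - 3·3 + 12 = 56
t_7 = -56 - 3·(-53) + 14 = 117
t_8 = -117 - 3·56 + 16 = -269
t_9 = -(-269) - 3·117 + 18 = -64

-64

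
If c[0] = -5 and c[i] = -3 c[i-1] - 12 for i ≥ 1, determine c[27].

The fixed point is -12/(1 + 3) = -3, so c[i] + 3 = -3(c[i-1] + 3).
Hence c[i] = -2·(-3)^i - 3.
c[27] = -2·(-3)^{27} - 3 = -2·-7625597484987 - 3 = 15251194969971.

15251194969971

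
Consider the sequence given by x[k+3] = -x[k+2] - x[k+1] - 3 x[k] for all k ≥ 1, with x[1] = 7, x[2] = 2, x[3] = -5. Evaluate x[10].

6

x[4] = -(-5) - 2 - 3*7 = -18
x[5] = -(-18) - (-5) - 3*2 = 17
x[6] = -17 - (-18) - 3*(-5) = 16
x[7] = -16 - 17 - 3*(-18) = 21
x[8] = -21 - 16 - 3*17 = -88
x[9] = -(-88) - 21 - 3*16 = 19
x[10] = -19 - (-88) - 3*21 = 6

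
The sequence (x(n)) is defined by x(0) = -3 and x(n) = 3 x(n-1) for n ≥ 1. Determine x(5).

-729

x(1) = 3(-3) = -9
x(2) = 3(-9) = -27
x(3) = 3(-27) = -81
x(4) = 3(-81) = -243
x(5) = 3(-243) = -729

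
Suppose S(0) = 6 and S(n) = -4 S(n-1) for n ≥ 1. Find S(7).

-98304

S(1) = -4·6 = -24
S(2) = -4·(-24) = 96
S(3) = -4·96 = -384
S(4) = -4·(-384) = 1536
S(5) = -4·1536 = -6144
S(6) = -4·(-6144) = 24576
S(7) = -4·24576 = -98304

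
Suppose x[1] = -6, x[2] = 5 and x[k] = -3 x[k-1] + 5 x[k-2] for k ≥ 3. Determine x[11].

-3787845

x[3] = -3*5 + 5*(-6) = -45
x[4] = -3*(-45) + 5*5 = 160
x[5] = -3*160 + 5*(-45) = -705
x[6] = -3*(-705) + 5*160 = 2915
x[7] = -3*2915 + 5*(-705) = -12270
x[8] = -3*(-12270) + 5*2915 = 51385
x[9] = -3*51385 + 5*(-12270) = -215505
x[10] = -3*(-215505) + 5*51385 = 903440
x[11] = -3*903440 + 5*(-215505) = -3787845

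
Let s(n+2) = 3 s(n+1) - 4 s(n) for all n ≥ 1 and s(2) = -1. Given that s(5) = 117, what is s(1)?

-6

Let s(1) = x.
s(3) = -3 - 4x
s(4) = -5 - 12x
s(5) = -3 - 20x
So -3 - 20x = 117, giving x = -6.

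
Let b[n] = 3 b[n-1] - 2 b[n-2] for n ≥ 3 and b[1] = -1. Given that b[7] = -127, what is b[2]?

-3

Let b[2] = v.
b[3] = 2 + 3v
b[4] = 6 + 7v
b[5] = 14 + 15v
b[6] = 30 + 31v
b[7] = 62 + 63v
So 62 + 63v = -127, giving v = -3.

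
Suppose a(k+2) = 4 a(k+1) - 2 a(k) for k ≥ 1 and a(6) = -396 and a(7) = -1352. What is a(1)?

Rearranging, a(k-2) = (a(k) - 4 a(k-1)) / -2.
a(5) = (-1352 - 4*(-396)) / -2 = 232/-2 = -116
a(4) = (-396 - 4*(-116)) / -2 = 68/-2 = -34
a(3) = (-116 - 4*(-34)) / -2 = 20/-2 = -10
a(2) = (-34 - 4*(-10)) / -2 = 6/-2 = -3
a(1) = (-10 - 4*(-3)) / -2 = 2/-2 = -1

-1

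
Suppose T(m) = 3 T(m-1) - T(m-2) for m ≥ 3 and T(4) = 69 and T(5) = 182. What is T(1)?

Rearranging, T(m-2) = -(T(m) - 3 T(m-1)).
T(3) = -(182 - 3*69) = 25
T(2) = -(69 - 3*25) = 6
T(1) = -(25 - 3*6) = -7

-7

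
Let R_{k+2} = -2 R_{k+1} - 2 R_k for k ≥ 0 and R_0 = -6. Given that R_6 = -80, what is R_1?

-4

Let R_1 = z.
R_2 = 12 - 2z
R_3 = -24 + 2z
R_4 = 24
R_5 = -4z
R_6 = -48 + 8z
So -48 + 8z = -80, giving z = -4.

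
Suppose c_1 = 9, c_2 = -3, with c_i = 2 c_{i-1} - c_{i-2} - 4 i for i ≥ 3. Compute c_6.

c_3 = 2*(-3) - 9 - 12 = -27
c_4 = 2*(-27) - (-3) - 16 = -67
c_5 = 2*(-67) - (-27) - 20 = -127
c_6 = 2*(-127) - (-67) - 24 = -211

-211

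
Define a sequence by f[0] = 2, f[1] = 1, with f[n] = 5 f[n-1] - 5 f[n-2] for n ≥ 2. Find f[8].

-23125

f[2] = 5*1 - 5*2 = -5
f[3] = 5*(-5) - 5*1 = -30
f[4] = 5*(-30) - 5*(-5) = -125
f[5] = 5*(-125) - 5*(-30) = -475
f[6] = 5*(-475) - 5*(-125) = -1750
f[7] = 5*(-1750) - 5*(-475) = -6375
f[8] = 5*(-6375) - 5*(-1750) = -23125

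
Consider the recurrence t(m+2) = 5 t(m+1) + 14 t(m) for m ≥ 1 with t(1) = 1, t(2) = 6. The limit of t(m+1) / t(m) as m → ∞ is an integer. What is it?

7

The characteristic equation is r^2 - 5r - 14 = 0, which factors as (r - 7)(r + 2) = 0.
So the roots are 7 and -2. Since |7| > |-2| and the coefficient of 7^m is non-zero, the ratio tends to 7.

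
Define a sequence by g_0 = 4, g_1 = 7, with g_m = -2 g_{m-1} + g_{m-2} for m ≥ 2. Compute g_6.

-374

g_2 = -2*7 + 4 = -10
g_3 = -2*(-10) + 7 = 27
g_4 = -2*27 + (-10) = -64
g_5 = -2*(-64) + 27 = 155
g_6 = -2*155 + (-64) = -374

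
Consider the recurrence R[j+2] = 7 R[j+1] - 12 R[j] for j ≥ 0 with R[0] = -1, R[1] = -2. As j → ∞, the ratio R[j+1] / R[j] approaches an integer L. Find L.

The characteristic equation is r^2 - 7r + 12 = 0, which factors as (r - 4)(r - 3) = 0.
So the roots are 4 and 3. Since |4| > |3| and the coefficient of 4^j is non-zero, the ratio tends to 4.

4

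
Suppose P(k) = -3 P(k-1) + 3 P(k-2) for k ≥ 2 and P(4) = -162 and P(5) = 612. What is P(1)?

Rearranging, P(k-2) = (P(k) + 3 P(k-1)) / 3.
P(3) = (612 + 3*(-162)) / 3 = 126/3 = 42
P(2) = (-162 + 3*42) / 3 = -36/3 = -12
P(1) = (42 + 3*(-12)) / 3 = 6/3 = 2

2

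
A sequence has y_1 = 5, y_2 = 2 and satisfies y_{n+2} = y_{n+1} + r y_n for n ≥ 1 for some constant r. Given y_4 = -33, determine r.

-5

y_3 = 2 + 5r
y_4 = 2 + 7r
So 2 + 7r = -33, giving r = -5.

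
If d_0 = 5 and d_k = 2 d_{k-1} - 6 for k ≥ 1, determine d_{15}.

-32762

The fixed point is -6/(1 - 2) = 6, so d_k - 6 = 2(d_{k-1} - 6).
Hence d_k = -1·2^k + 6.
d_{15} = -1·2^{15} + 6 = -1·32768 + 6 = -32762.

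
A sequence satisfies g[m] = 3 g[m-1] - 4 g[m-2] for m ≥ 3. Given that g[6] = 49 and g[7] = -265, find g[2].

Rearranging, g[m-2] = (g[m] - 3 g[m-1]) / -4.
g[5] = (-265 - 3*49) / -4 = -412/-4 = 103
g[4] = (49 - 3*103) / -4 = -260/-4 = 65
g[3] = (103 - 3*65) / -4 = -92/-4 = 23
g[2] = (65 - 3*23) / -4 = -4/-4 = 1

1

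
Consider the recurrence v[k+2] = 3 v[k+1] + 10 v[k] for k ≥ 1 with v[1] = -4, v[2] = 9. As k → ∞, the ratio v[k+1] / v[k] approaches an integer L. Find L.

5

The characteristic equation is r^2 - 3r - 10 = 0, which factors as (r - 5)(r + 2) = 0.
So the roots are 5 and -2. Since |5| > |-2| and the coefficient of 5^k is non-zero, the ratio tends to 5.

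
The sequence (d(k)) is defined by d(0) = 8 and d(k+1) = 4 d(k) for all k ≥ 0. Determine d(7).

d(1) = 4(8) = 32
d(2) = 4(32) = 128
d(3) = 4(128) = 512
d(4) = 4(512) = 2048
d(5) = 4(2048) = 8192
d(6) = 4(8192) = 32768
d(7) = 4(32768) = 131072

131072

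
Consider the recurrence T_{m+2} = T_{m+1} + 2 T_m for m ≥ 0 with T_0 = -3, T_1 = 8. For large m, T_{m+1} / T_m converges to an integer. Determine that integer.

The characteristic equation is r^2 - r - 2 = 0, which factors as (r - 2)(r + 1) = 0.
So the roots are 2 and -1. Since |2| > |-1| and the coefficient of 2^m is non-zero, the ratio tends to 2.

2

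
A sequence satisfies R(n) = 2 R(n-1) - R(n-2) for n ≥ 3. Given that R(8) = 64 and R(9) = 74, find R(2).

4

Rearranging, R(n-2) = -(R(n) - 2 R(n-1)).
R(7) = -(74 - 2(64)) = 54
R(6) = -(64 - 2(54)) = 44
R(5) = -(54 - 2(44)) = 34
R(4) = -(44 - 2(34)) = 24
R(3) = -(34 - 2(24)) = 14
R(2) = -(24 - 2(14)) = 4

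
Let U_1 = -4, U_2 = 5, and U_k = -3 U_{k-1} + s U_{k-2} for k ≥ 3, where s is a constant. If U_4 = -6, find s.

U_3 = -15 - 4s
U_4 = 45 + 17s
So 45 + 17s = -6, giving s = -3.

-3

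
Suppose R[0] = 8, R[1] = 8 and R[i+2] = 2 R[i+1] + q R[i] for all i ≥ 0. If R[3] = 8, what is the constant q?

-1

R[2] = 16 + 8q
R[3] = 32 + 24q
So 32 + 24q = 8, giving q = -1.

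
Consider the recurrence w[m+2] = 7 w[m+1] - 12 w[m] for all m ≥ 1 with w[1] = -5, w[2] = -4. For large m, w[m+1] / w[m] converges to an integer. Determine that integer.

4

The characteristic equation is r^2 - 7r + 12 = 0, which factors as (r - 4)(r - 3) = 0.
So the roots are 4 and 3. Since |4| > |3| and the coefficient of 4^m is non-zero, the ratio tends to 4.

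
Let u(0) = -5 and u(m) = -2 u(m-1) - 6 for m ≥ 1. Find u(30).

-3221225474

The fixed point is -6/(1 + 2) = -2, so u(m) + 2 = -2(u(m-1) + 2).
Hence u(m) = -3·(-2)^m - 2.
u(30) = -3·(-2)^{30} - 2 = -3·1073741824 - 2 = -3221225474.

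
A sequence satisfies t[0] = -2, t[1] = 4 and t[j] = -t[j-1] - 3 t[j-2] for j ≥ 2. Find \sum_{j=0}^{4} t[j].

t[2] = -4 - 3·(-2) = 2
t[3] = -2 - 3·4 = -14
t[4] = -(-14) - 3·2 = 8
Sum = (-2) + 4 + 2 + (-14) + 8 = -2

-2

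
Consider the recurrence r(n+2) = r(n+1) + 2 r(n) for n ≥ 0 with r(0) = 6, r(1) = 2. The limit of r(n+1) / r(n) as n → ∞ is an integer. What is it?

The characteristic equation is r^2 - r - 2 = 0, which factors as (r - 2)(r + 1) = 0.
So the roots are 2 and -1. Since |2| > |-1| and the coefficient of 2^n is non-zero, the ratio tends to 2.

2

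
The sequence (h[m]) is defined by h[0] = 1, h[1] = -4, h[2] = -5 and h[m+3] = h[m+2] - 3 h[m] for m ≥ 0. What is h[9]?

h[3] = (-5) - 3·1 = -8
h[4] = (-8) - 3·(-4) = 4
h[5] = 4 - 3·(-5) = 19
h[6] = 19 - 3·(-8) = 43
h[7] = 43 - 3·4 = 31
h[8] = 31 - 3·19 = -26
h[9] = (-26) - 3·43 = -155

-155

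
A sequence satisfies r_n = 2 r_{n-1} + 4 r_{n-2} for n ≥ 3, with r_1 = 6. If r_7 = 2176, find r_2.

1

Let r_2 = x.
r_3 = 24 + 2x
r_4 = 48 + 8x
r_5 = 192 + 24x
r_6 = 576 + 80x
r_7 = 1920 + 256x
So 1920 + 256x = 2176, giving x = 1.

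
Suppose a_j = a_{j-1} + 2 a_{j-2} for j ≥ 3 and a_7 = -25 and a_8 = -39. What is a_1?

Rearranging, a_{j-2} = (a_j - a_{j-1}) / 2.
a_6 = (-39 - (-25)) / 2 = -14/2 = -7
a_5 = (-25 - (-7)) / 2 = -18/2 = -9
a_4 = (-7 - (-9)) / 2 = 2/2 = 1
a_3 = (-9 - 1) / 2 = -10/2 = -5
a_2 = (1 - (-5)) / 2 = 6/2 = 3
a_1 = (-5 - 3) / 2 = -8/2 = -4

-4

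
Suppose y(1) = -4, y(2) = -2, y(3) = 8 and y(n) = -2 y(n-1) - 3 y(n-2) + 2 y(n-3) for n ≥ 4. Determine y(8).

y(4) = -2·8 - 3·(-2) + 2·(-4) = -18
y(5) = -2·(-18) - 3·8 + 2·(-2) = 8
y(6) = -2·8 - 3·(-18) + 2·8 = 54
y(7) = -2·54 - 3·8 + 2·(-18) = -168
y(8) = -2·(-168) - 3·54 + 2·8 = 190

190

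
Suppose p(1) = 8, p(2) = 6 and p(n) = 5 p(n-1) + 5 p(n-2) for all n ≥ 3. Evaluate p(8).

p(3) = 5(6) + 5(8) = 70
p(4) = 5(70) + 5(6) = 380
p(5) = 5(380) + 5(70) = 2250
p(6) = 5(2250) + 5(380) = 13150
p(7) = 5(13150) + 5(2250) = 77000
p(8) = 5(77000) + 5(13150) = 450750

450750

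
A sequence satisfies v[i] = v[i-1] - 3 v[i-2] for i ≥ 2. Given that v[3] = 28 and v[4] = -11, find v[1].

Rearranging, v[i-2] = (v[i] - v[i-1]) / -3.
v[2] = (-11 - 28) / -3 = -39/-3 = 13
v[1] = (28 - 13) / -3 = 15/-3 = -5

-5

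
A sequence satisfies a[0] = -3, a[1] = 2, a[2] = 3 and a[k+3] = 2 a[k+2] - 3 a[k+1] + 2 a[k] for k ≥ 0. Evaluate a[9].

-82

a[3] = 2·3 - 3·2 + 2·(-3) = -6
a[4] = 2·(-6) - 3·3 + 2·2 = -17
a[5] = 2·(-17) - 3·(-6) + 2·3 = -10
a[6] = 2·(-10) - 3·(-17) + 2·(-6) = 19
a[7] = 2·19 - 3·(-10) + 2·(-17) = 34
a[8] = 2·34 - 3·19 + 2·(-10) = -9
a[9] = 2·(-9) - 3·34 + 2·19 = -82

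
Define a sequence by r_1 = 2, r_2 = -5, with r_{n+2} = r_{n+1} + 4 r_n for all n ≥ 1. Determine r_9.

r_3 = (-5) + 4·2 = 3
r_4 = 3 + 4·(-5) = -17
r_5 = (-17) + 4·3 = -5
r_6 = (-5) + 4·(-17) = -73
r_7 = (-73) + 4·(-5) = -93
r_8 = (-93) + 4·(-73) = -385
r_9 = (-385) + 4·(-93) = -757

-757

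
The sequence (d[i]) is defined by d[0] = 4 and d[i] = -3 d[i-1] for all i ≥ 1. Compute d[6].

d[1] = -3(4) = -12
d[2] = -3(-12) = 36
d[3] = -3(36) = -108
d[4] = -3(-108) = 324
d[5] = -3(324) = -972
d[6] = -3(-972) = 2916

2916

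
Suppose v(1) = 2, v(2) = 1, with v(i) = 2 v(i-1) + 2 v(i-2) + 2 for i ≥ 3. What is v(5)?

58

v(3) = 2·1 + 2·2 + 2 = 8
v(4) = 2·8 + 2·1 + 2 = 20
v(5) = 2·20 + 2·8 + 2 = 58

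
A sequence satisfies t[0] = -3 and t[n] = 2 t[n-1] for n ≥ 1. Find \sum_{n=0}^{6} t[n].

-381

t[1] = 2·(-3) = -6
t[2] = 2·(-6) = -12
t[3] = 2·(-12) = -24
t[4] = 2·(-24) = -48
t[5] = 2·(-48) = -96
t[6] = 2·(-96) = -192
Sum = (-3) + (-6) + (-12) + (-24) + (-48) + (-96) + (-192) = -381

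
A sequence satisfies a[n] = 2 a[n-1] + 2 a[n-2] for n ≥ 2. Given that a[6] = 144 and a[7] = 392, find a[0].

Rearranging, a[n-2] = (a[n] - 2 a[n-1]) / 2.
a[5] = (392 - 2(144)) / 2 = 104/2 = 52
a[4] = (144 - 2(52)) / 2 = 40/2 = 20
a[3] = (52 - 2(20)) / 2 = 12/2 = 6
a[2] = (20 - 2(6)) / 2 = 8/2 = 4
a[1] = (6 - 2(4)) / 2 = -2/2 = -1
a[0] = (4 - 2(-1)) / 2 = 6/2 = 3

3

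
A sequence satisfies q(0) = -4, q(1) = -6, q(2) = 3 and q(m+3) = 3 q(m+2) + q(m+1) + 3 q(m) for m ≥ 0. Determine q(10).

q(3) = 3·3 + (-6) + 3·(-4) = -9
q(4) = 3·(-9) + 3 + 3·(-6) = -42
q(5) = 3·(-42) + (-9) + 3·3 = -126
q(6) = 3·(-126) + (-42) + 3·(-9) = -447
q(7) = 3·(-447) + (-126) + 3·(-42) = -1593
q(8) = 3·(-1593) + (-447) + 3·(-126) = -5604
q(9) = 3·(-5604) + (-1593) + 3·(-447) = -19746
q(10) = 3·(-19746) + (-5604) + 3·(-1593) = -69621

-69621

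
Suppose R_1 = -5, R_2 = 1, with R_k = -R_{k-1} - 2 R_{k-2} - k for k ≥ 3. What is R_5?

R_3 = -1 - 2·(-5) - 3 = 6
R_4 = -6 - 2·1 - 4 = -12
R_5 = -(-12) - 2·6 - 5 = -5

-5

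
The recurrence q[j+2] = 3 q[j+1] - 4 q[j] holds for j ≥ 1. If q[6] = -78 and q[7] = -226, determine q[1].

1

Rearranging, q[j-2] = (q[j] - 3 q[j-1]) / -4.
q[5] = (-226 - 3(-78)) / -4 = 8/-4 = -2
q[4] = (-78 - 3(-2)) / -4 = -72/-4 = 18
q[3] = (-2 - 3(18)) / -4 = -56/-4 = 14
q[2] = (18 - 3(14)) / -4 = -24/-4 = 6
q[1] = (14 - 3(6)) / -4 = -4/-4 = 1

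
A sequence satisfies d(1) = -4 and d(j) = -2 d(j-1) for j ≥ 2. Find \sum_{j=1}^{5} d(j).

d(2) = -2·(-4) = 8
d(3) = -2·8 = -16
d(4) = -2·(-16) = 32
d(5) = -2·32 = -64
Sum = (-4) + 8 + (-16) + 32 + (-64) = -44

-44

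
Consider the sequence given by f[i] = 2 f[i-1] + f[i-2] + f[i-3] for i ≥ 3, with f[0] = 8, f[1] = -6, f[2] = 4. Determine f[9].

2104

f[3] = 2(4) + (-6) + 8 = 10
f[4] = 2(10) + 4 + (-6) = 18
f[5] = 2(18) + 10 + 4 = 50
f[6] = 2(50) + 18 + 10 = 128
f[7] = 2(128) + 50 + 18 = 324
f[8] = 2(324) + 128 + 50 = 826
f[9] = 2(826) + 324 + 128 = 2104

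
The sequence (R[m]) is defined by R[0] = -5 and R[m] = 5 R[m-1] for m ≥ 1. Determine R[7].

-390625

R[1] = 5·(-5) = -25
R[2] = 5·(-25) = -125
R[3] = 5·(-125) = -625
R[4] = 5·(-625) = -3125
R[5] = 5·(-3125) = -15625
R[6] = 5·(-15625) = -78125
R[7] = 5·(-78125) = -390625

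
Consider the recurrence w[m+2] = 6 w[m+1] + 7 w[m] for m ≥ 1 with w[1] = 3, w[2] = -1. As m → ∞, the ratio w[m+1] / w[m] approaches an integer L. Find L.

The characteristic equation is r^2 - 6r - 7 = 0, which factors as (r - 7)(r + 1) = 0.
So the roots are 7 and -1. Since |7| > |-1| and the coefficient of 7^m is non-zero, the ratio tends to 7.

7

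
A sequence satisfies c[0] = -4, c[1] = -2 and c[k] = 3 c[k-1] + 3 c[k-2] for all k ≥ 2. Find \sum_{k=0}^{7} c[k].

-17238

c[2] = 3(-2) + 3(-4) = -18
c[3] = 3(-18) + 3(-2) = -60
c[4] = 3(-60) + 3(-18) = -234
c[5] = 3(-234) + 3(-60) = -882
c[6] = 3(-882) + 3(-234) = -3348
c[7] = 3(-3348) + 3(-882) = -12690
Sum = (-4) + (-2) + (-18) + (-60) + (-234) + (-882) + (-3348) + (-12690) = -17238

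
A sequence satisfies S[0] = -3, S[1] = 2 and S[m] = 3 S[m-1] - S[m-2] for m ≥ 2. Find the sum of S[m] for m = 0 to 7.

S[2] = 3·2 - (-3) = 9
S[3] = 3·9 - 2 = 25
S[4] = 3·25 - 9 = 66
S[5] = 3·66 - 25 = 173
S[6] = 3·173 - 66 = 453
S[7] = 3·453 - 173 = 1186
Sum = (-3) + 2 + 9 + 25 + 66 + 173 + 453 + 1186 = 1911

1911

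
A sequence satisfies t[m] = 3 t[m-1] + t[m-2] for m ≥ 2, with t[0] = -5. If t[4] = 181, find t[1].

7

Let t[1] = x.
t[2] = -5 + 3x
t[3] = -15 + 10x
t[4] = -50 + 33x
So -50 + 33x = 181, giving x = 7.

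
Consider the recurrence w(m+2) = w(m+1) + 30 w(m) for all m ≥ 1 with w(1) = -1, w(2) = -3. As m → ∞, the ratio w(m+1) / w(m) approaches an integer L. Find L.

6

The characteristic equation is r^2 - r - 30 = 0, which factors as (r - 6)(r + 5) = 0.
So the roots are 6 and -5. Since |6| > |-5| and the coefficient of 6^m is non-zero, the ratio tends to 6.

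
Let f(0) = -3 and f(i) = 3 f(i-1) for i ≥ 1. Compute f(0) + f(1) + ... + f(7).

-9840

f(1) = 3*(-3) = -9
f(2) = 3*(-9) = -27
f(3) = 3*(-27) = -81
f(4) = 3*(-81) = -243
f(5) = 3*(-243) = -729
f(6) = 3*(-729) = -2187
f(7) = 3*(-2187) = -6561
Sum = (-3) + (-9) + (-27) + (-81) + (-243) + (-729) + (-2187) + (-6561) = -9840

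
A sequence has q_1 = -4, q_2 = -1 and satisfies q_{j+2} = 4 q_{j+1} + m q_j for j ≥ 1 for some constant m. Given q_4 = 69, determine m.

-5

q_3 = -4 - 4m
q_4 = -16 - 17m
So -16 - 17m = 69, giving m = -5.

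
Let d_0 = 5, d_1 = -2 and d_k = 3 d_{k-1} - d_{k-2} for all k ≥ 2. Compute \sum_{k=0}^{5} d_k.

-336

d_2 = 3*(-2) - 5 = -11
d_3 = 3*(-11) - (-2) = -31
d_4 = 3*(-31) - (-11) = -82
d_5 = 3*(-82) - (-31) = -215
Sum = 5 + (-2) + (-11) + (-31) + (-82) + (-215) = -336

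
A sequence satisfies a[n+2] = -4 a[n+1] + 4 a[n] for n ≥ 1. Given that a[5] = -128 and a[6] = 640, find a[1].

Rearranging, a[n-2] = (a[n] + 4 a[n-1]) / 4.
a[4] = (640 + 4·(-128)) / 4 = 128/4 = 32
a[3] = (-128 + 4·32) / 4 = 0/4 = 0
a[2] = (32 + 4·0) / 4 = 32/4 = 8
a[1] = (0 + 4·8) / 4 = 32/4 = 8

8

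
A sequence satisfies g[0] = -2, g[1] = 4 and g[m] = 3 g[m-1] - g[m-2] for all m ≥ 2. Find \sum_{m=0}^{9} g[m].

19910

g[2] = 3·4 - (-2) = 14
g[3] = 3·14 - 4 = 38
g[4] = 3·38 - 14 = 100
g[5] = 3·100 - 38 = 262
g[6] = 3·262 - 100 = 686
g[7] = 3·686 - 262 = 1796
g[8] = 3·1796 - 686 = 4702
g[9] = 3·4702 - 1796 = 12310
Sum = (-2) + 4 + 14 + 38 + 100 + 262 + 686 + 1796 + 4702 + 12310 = 19910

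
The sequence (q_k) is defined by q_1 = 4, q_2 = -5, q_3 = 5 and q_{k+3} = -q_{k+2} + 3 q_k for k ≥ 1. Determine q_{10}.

-209

q_4 = -5 + 3(4) = 7
q_5 = -7 + 3(-5) = -22
q_6 = -(-22) + 3(5) = 37
q_7 = -37 + 3(7) = -16
q_8 = -(-16) + 3(-22) = -50
q_9 = -(-50) + 3(37) = 161
q_{10} = -161 + 3(-16) = -209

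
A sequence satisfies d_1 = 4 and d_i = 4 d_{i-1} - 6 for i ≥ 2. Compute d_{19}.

137438953474

The fixed point is -6/(1 - 4) = 2, so d_i - 2 = 4(d_{i-1} - 2).
Hence d_i = 2·4^{i-1} + 2.
d_{19} = 2·4^{18} + 2 = 2·68719476736 + 2 = 137438953474.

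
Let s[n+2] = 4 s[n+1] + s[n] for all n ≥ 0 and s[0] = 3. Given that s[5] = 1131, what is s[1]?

3

Let s[1] = x.
s[2] = 3 + 4x
s[3] = 12 + 17x
s[4] = 51 + 72x
s[5] = 216 + 305x
So 216 + 305x = 1131, giving x = 3.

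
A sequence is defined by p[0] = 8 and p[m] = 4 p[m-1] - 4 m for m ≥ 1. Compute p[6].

25496

p[1] = 4*8 - 4 = 28
p[2] = 4*28 - 8 = 104
p[3] = 4*104 - 12 = 404
p[4] = 4*404 - 16 = 1600
p[5] = 4*1600 - 20 = 6380
p[6] = 4*6380 - 24 = 25496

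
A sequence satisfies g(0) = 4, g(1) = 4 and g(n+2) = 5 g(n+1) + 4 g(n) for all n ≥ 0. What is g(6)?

g(2) = 5(4) + 4(4) = 36
g(3) = 5(36) + 4(4) = 196
g(4) = 5(196) + 4(36) = 1124
g(5) = 5(1124) + 4(196) = 6404
g(6) = 5(6404) + 4(1124) = 36516

36516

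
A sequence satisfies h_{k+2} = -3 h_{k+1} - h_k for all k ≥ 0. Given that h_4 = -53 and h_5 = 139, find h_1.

1

Rearranging, h_{k-2} = -(h_k + 3 h_{k-1}).
h_3 = -(139 + 3(-53)) = 20
h_2 = -(-53 + 3(20)) = -7
h_1 = -(20 + 3(-7)) = 1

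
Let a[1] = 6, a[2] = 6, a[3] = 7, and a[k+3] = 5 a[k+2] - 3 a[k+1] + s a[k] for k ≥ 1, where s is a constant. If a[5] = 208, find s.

a[4] = 17 + 6s
a[5] = 64 + 36s
So 64 + 36s = 208, giving s = 4.

4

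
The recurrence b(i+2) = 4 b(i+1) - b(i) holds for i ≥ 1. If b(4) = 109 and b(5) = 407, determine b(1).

-1

Rearranging, b(i-2) = -(b(i) - 4 b(i-1)).
b(3) = -(407 - 4*109) = 29
b(2) = -(109 - 4*29) = 7
b(1) = -(29 - 4*7) = -1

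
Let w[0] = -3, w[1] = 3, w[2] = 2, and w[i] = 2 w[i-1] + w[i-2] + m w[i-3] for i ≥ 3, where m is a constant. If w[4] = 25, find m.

w[3] = 7 - 3m
w[4] = 16 - 3m
So 16 - 3m = 25, giving m = -3.

-3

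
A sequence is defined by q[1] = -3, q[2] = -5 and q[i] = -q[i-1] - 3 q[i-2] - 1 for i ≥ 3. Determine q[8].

-197

q[3] = -(-5) - 3*(-3) - 1 = 13
q[4] = -13 - 3*(-5) - 1 = 1
q[5] = -1 - 3*13 - 1 = -41
q[6] = -(-41) - 3*1 - 1 = 37
q[7] = -37 - 3*(-41) - 1 = 85
q[8] = -85 - 3*37 - 1 = -197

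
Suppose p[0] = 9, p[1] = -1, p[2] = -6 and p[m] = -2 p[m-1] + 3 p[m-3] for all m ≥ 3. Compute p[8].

234

p[3] = -2·(-6) + 3·9 = 39
p[4] = -2·39 + 3·(-1) = -81
p[5] = -2·(-81) + 3·(-6) = 144
p[6] = -2·144 + 3·39 = -171
p[7] = -2·(-171) + 3·(-81) = 99
p[8] = -2·99 + 3·144 = 234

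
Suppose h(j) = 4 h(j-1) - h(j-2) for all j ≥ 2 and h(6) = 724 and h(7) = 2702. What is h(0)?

4

Rearranging, h(j-2) = -(h(j) - 4 h(j-1)).
h(5) = -(2702 - 4*724) = 194
h(4) = -(724 - 4*194) = 52
h(3) = -(194 - 4*52) = 14
h(2) = -(52 - 4*14) = 4
h(1) = -(14 - 4*4) = 2
h(0) = -(4 - 4*2) = 4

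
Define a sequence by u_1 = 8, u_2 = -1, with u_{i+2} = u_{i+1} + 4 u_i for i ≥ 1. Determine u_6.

259

u_3 = (-1) + 4·8 = 31
u_4 = 31 + 4·(-1) = 27
u_5 = 27 + 4·31 = 151
u_6 = 151 + 4·27 = 259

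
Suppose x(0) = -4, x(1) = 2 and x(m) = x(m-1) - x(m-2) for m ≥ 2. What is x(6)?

-4

x(2) = 2 - (-4) = 6
x(3) = 6 - 2 = 4
x(4) = 4 - 6 = -2
x(5) = (-2) - 4 = -6
x(6) = (-6) - (-2) = -4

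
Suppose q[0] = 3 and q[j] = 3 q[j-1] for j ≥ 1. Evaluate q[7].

q[1] = 3(3) = 9
q[2] = 3(9) = 27
q[3] = 3(27) = 81
q[4] = 3(81) = 243
q[5] = 3(243) = 729
q[6] = 3(729) = 2187
q[7] = 3(2187) = 6561

6561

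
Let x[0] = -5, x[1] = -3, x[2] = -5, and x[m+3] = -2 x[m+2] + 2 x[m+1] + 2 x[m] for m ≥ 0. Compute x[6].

8

x[3] = -2*(-5) + 2*(-3) + 2*(-5) = -6
x[4] = -2*(-6) + 2*(-5) + 2*(-3) = -4
x[5] = -2*(-4) + 2*(-6) + 2*(-5) = -14
x[6] = -2*(-14) + 2*(-4) + 2*(-6) = 8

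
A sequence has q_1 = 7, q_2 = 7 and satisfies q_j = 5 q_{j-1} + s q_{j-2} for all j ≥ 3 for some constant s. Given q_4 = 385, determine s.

5

q_3 = 35 + 7s
q_4 = 175 + 42s
So 175 + 42s = 385, giving s = 5.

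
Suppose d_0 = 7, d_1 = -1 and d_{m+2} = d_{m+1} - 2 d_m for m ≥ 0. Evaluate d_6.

9

d_2 = (-1) - 2·7 = -15
d_3 = (-15) - 2·(-1) = -13
d_4 = (-13) - 2·(-15) = 17
d_5 = 17 - 2·(-13) = 43
d_6 = 43 - 2·17 = 9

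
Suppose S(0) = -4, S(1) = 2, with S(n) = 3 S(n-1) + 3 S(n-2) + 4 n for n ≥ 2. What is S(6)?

S(2) = 3*2 + 3*(-4) + 8 = 2
S(3) = 3*2 + 3*2 + 12 = 24
S(4) = 3*24 + 3*2 + 16 = 94
S(5) = 3*94 + 3*24 + 20 = 374
S(6) = 3*374 + 3*94 + 24 = 1428

1428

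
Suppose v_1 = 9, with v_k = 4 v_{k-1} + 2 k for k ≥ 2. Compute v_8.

172936

v_2 = 4*9 + 4 = 40
v_3 = 4*40 + 6 = 166
v_4 = 4*166 + 8 = 672
v_5 = 4*672 + 10 = 2698
v_6 = 4*2698 + 12 = 10804
v_7 = 4*10804 + 14 = 43230
v_8 = 4*43230 + 16 = 172936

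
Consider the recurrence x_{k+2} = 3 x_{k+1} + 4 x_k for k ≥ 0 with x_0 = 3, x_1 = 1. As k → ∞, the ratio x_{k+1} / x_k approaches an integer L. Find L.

4

The characteristic equation is r^2 - 3r - 4 = 0, which factors as (r - 4)(r + 1) = 0.
So the roots are 4 and -1. Since |4| > |-1| and the coefficient of 4^k is non-zero, the ratio tends to 4.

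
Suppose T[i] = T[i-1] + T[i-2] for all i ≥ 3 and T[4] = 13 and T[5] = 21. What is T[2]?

5

Rearranging, T[i-2] = T[i] - T[i-1].
T[3] = 21 - 13 = 8
T[2] = 13 - 8 = 5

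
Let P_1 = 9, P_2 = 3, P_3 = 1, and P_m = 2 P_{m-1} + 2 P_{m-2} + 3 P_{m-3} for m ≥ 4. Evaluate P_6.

P_4 = 2*1 + 2*3 + 3*9 = 35
P_5 = 2*35 + 2*1 + 3*3 = 81
P_6 = 2*81 + 2*35 + 3*1 = 235

235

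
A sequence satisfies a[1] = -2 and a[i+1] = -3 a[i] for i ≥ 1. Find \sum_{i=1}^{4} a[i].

a[2] = -3(-2) = 6
a[3] = -3(6) = -18
a[4] = -3(-18) = 54
Sum = (-2) + 6 + (-18) + 54 = 40

40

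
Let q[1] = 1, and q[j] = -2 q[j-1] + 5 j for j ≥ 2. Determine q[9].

-439

q[2] = -2·1 + 10 = 8
q[3] = -2·8 + 15 = -1
q[4] = -2·(-1) + 20 = 22
q[5] = -2·22 + 25 = -19
q[6] = -2·(-19) + 30 = 68
q[7] = -2·68 + 35 = -101
q[8] = -2·(-101) + 40 = 242
q[9] = -2·242 + 45 = -439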